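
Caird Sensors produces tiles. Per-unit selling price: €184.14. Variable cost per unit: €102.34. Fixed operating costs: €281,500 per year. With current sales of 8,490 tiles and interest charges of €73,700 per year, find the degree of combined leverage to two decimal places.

At 8,490 units, contribution = 8,490 × €81.80 = €694,482.00.
Subtracting fixed costs: EBIT = €694,482.00 − €281,500 = €412,982.00. Interest = €73,700.00.
DOL = €694,482.00 ÷ €412,982.00 = 1.6816; DFL = €412,982.00 ÷ €339,282.00 = 1.2172.
Combined leverage = 1.6816 × 1.2172 = 2.0468.

2.05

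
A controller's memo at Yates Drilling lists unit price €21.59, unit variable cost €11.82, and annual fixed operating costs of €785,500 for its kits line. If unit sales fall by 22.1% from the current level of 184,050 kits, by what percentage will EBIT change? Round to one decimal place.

-39.2%

At 184,050 units, contribution = 184,050 × €9.77 = €1,798,168.50.
Subtracting fixed costs: EBIT = €1,798,168.50 − €785,500 = €1,012,668.50.
Degree of operating leverage = €1,798,168.50 / €1,012,668.50 = 1.7757.
So EBIT moves 1.7757 × (-22.1%) = -39.2%.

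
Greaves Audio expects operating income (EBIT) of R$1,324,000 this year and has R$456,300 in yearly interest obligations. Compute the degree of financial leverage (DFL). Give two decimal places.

1.53

Annual interest charges come to R$456,300.00.
Degree of financial leverage = EBIT / (EBIT − interest) = R$1,324,000 / R$867,700.00 = 1.5259.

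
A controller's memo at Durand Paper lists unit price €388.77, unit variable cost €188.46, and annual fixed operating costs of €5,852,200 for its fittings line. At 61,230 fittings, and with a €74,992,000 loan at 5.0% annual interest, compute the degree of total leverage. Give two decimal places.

4.61

Total contribution margin = 61,230 × €200.31 = €12,264,981.30.
Subtracting fixed costs: EBIT = €12,264,981.30 − €5,852,200 = €6,412,781.30. Interest = €3,749,600.00.
DOL = €12,264,981.30 ÷ €6,412,781.30 = 1.9126; DFL = €6,412,781.30 ÷ €2,663,181.30 = 2.4079.
Combined leverage = 1.9126 × 2.4079 = 4.6053.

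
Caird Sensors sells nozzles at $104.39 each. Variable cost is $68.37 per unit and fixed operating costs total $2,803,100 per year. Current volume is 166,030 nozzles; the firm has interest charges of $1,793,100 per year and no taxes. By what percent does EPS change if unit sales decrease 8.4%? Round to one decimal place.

-36.3%

Contribution at this volume is 166,030 × $36.02 = $5,980,400.60.
Operating income = contribution − fixed costs = $5,980,400.60 − $2,803,100 = $3,177,300.60.
Interest = $1,793,100.00, so EBIT − I = $1,384,200.60.
DCL = total CM / (EBIT − I) = $5,980,400.60 / $1,384,200.60 = 4.3205.
EPS therefore changes by 4.3205 × (-8.4%) = -36.3%.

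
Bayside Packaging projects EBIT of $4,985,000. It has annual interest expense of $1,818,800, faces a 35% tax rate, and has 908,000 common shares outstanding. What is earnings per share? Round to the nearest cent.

Interest = $1,818,800.00, so EBT = $4,985,000 − $1,818,800.00 = $3,166,200.00.
Net income = $3,166,200.00 × (1 − 0.35) = $2,058,030.00.
EPS = $2,058,030.00 ÷ 908,000 = $2.27.

$2.27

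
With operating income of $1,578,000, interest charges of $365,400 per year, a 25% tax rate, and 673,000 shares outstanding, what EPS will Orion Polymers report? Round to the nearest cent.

Pre-tax income = $1,578,000 − $365,400.00 = $1,212,600.00.
After tax at 25%: net income = $1,212,600.00 × 0.75 = $909,450.00.
EPS = $909,450.00 ÷ 673,000 = $1.35.

$1.35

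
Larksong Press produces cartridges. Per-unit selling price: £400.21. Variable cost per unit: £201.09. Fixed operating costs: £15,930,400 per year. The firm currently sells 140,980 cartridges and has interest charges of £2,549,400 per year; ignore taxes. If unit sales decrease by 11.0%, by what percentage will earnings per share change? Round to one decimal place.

Total contribution margin = 140,980 × £199.12 = £28,071,937.60.
Subtracting fixed costs: EBIT = £28,071,937.60 − £15,930,400 = £12,141,537.60.
Interest = £2,549,400.00, so EBIT − I = £9,592,137.60.
Degree of combined leverage = contribution ÷ (EBIT − I) = £28,071,937.60 ÷ £9,592,137.60 = 2.9266.
EPS therefore changes by 2.9266 × (-11.0%) = -32.2%.

-32.2%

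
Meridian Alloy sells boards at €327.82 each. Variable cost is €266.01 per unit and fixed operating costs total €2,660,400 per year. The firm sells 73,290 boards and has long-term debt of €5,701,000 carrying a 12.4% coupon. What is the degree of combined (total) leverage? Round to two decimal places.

3.90

Total contribution margin = 73,290 × €61.81 = €4,530,054.90.
EBIT = €4,530,054.90 − €2,660,400 = €1,869,654.90. Interest = €706,924.00.
DOL = €4,530,054.90 ÷ €1,869,654.90 = 2.4229; DFL = €1,869,654.90 ÷ €1,162,730.90 = 1.6080.
DCL = DOL × DFL = 2.4229 × 1.6080 = 3.8960.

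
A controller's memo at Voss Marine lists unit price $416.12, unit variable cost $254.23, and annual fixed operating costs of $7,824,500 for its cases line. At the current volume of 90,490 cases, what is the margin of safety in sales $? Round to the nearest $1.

$17,542,703

Unit CM = price − variable cost = $416.12 − $254.23 = $161.89. Break-even units = $7,824,500 ÷ $161.89 = 48,332.20; break-even revenue = 48,332.20 × $416.12 = $20,111,995.43.
Current sales = 90,490 × $416.12 = $37,654,698.80.
Margin of safety = $37,654,698.80 − $20,111,995.43 = $17,542,703.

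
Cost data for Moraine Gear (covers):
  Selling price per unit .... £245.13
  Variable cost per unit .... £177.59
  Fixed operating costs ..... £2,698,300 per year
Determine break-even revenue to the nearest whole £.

CM per unit = £245.13 − £177.59 = £67.54; CM ratio = £67.54 / £245.13 = 0.2755.
Break-even revenue = fixed costs × price ÷ CM = £2,698,300 × £245.13 ÷ £67.54 = £9,793,223.

£9,793,223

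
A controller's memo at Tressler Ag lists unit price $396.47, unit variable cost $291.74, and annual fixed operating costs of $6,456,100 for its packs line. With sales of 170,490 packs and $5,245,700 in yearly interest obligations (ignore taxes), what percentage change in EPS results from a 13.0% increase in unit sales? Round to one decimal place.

Total contribution margin = 170,490 × $104.73 = $17,855,417.70.
Subtracting fixed costs: EBIT = $17,855,417.70 − $6,456,100 = $11,399,317.70.
Interest = $5,245,700.00, so EBIT − I = $6,153,617.70.
DCL = total CM / (EBIT − I) = $17,855,417.70 / $6,153,617.70 = 2.9016.
%ΔEPS = DCL × %ΔSales = 2.9016 × +13.0% = +37.7%.

+37.7%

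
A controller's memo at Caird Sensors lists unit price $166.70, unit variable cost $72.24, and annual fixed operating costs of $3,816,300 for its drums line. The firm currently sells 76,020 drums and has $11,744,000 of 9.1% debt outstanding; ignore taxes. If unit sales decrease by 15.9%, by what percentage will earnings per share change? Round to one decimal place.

-49.7%

Contribution at this volume is 76,020 × $94.46 = $7,180,849.20.
Operating income = contribution − fixed costs = $7,180,849.20 − $3,816,300 = $3,364,549.20.
After interest of $1,068,704.00, pre-tax earnings = $2,295,845.20.
DCL = total CM / (EBIT − I) = $7,180,849.20 / $2,295,845.20 = 3.1278.
EPS therefore changes by 3.1278 × (-15.9%) = -49.7%.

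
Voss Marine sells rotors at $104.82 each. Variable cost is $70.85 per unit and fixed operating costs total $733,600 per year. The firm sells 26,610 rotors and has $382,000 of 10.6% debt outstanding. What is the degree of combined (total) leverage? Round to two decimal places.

Contribution at this volume is 26,610 × $33.97 = $903,941.70.
Operating income = contribution − fixed costs = $903,941.70 − $733,600 = $170,341.70. Interest = $40,492.00.
DOL = $903,941.70 ÷ $170,341.70 = 5.3066; DFL = $170,341.70 ÷ $129,849.70 = 1.3118.
DCL = DOL × DFL = 5.3066 × 1.3118 = 6.9612.

6.96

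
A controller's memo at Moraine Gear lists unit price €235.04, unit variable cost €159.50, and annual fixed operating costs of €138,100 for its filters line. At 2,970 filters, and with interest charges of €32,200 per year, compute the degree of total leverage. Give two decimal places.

Contribution at this volume is 2,970 × €75.54 = €224,353.80.
Operating income = contribution − fixed costs = €224,353.80 − €138,100 = €86,253.80. Interest = €32,200.00.
DOL = €224,353.80 ÷ €86,253.80 = 2.6011; DFL = €86,253.80 ÷ €54,053.80 = 1.5957.
DCL = DOL × DFL = 2.6011 × 1.5957 = 4.1506.

4.15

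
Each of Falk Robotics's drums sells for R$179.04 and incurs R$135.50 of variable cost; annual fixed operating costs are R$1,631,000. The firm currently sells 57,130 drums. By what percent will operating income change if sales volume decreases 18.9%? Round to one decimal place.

At 57,130 units, contribution = 57,130 × R$43.54 = R$2,487,440.20.
Subtracting fixed costs: EBIT = R$2,487,440.20 − R$1,631,000 = R$856,440.20.
So DOL = total CM / EBIT = R$2,487,440.20 / R$856,440.20 = 2.9044.
%ΔEBIT = DOL × %ΔSales = 2.9044 × -18.9% = -54.9%.

-54.9%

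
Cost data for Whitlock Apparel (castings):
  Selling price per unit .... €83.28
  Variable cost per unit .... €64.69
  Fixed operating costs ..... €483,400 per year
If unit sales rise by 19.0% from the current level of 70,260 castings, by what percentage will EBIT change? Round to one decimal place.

Total contribution margin = 70,260 × €18.59 = €1,306,133.40.
Subtracting fixed costs: EBIT = €1,306,133.40 − €483,400 = €822,733.40.
DOL = contribution ÷ EBIT = €1,306,133.40 ÷ €822,733.40 = 1.5876.
%ΔEBIT = DOL × %ΔSales = 1.5876 × +19.0% = +30.2%.

+30.2%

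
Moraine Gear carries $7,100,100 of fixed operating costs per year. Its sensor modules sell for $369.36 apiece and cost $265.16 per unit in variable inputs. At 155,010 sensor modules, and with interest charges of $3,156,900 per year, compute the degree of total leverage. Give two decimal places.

At 155,010 units, contribution = 155,010 × $104.20 = $16,152,042.00.
Subtracting fixed costs: EBIT = $16,152,042.00 − $7,100,100 = $9,051,942.00. Interest = $3,156,900.00.
DOL = $16,152,042.00 ÷ $9,051,942.00 = 1.7844; DFL = $9,051,942.00 ÷ $5,895,042.00 = 1.5355.
DCL = DOL × DFL = 1.7844 × 1.5355 = 2.7399.

2.74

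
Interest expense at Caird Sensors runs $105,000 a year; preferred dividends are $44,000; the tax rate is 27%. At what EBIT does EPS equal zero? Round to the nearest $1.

$165,274

Preferred dividends are paid after tax, so their pre-tax equivalent is $44,000 ÷ (1 − 0.27) = $60,273.97.
Financial break-even EBIT = interest + D_p ÷ (1 − t) = $105,000 + $60,273.97 = $165,273.97.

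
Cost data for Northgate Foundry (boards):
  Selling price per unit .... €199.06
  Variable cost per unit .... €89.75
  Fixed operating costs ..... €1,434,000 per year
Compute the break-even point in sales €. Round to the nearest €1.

€2,611,399

CM per unit = €199.06 − €89.75 = €109.31; CM ratio = €109.31 / €199.06 = 0.5491.
Break-even sales = FC ÷ CM ratio = €1,434,000 × €199.06 / €109.31 = €2,611,399.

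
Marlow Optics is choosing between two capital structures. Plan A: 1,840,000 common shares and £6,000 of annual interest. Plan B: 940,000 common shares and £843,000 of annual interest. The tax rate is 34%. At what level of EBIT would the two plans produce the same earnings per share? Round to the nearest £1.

At indifference, (EBIT − 6,000)(1 − t)/1,840,000 = (EBIT − 843,000)(1 − t)/940,000.
Cancelling (1 − t) and cross-multiplying: 940,000·(EBIT − 6,000) = 1,840,000·(EBIT − 843,000).
EBIT × (1,840,000 − 940,000) = 843,000 × 1,840,000 − 6,000 × 940,000 = 1,545,480,000,000, so EBIT = 1,545,480,000,000 ÷ 900,000 = 1,717,200.00.

£1,717,200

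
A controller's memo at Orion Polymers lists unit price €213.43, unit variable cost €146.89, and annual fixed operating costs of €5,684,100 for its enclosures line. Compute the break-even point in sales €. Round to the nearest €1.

Contribution margin per unit = €213.43 − €146.89 = €66.54, a CM ratio of €66.54 ÷ €213.43 = 0.3118.
Break-even sales = FC ÷ CM ratio = €5,684,100 × €213.43 / €66.54 = €18,232,003.

€18,232,003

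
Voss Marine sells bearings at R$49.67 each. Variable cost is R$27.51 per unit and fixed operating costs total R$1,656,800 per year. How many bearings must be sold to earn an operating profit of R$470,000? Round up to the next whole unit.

95,975 bearings

Each unit contributes R$49.67 − R$27.51 = R$22.16.
Required volume = (fixed costs + target profit) ÷ CM = (R$1,656,800 + R$470,000) ÷ R$22.16 = 95,974.73, so 95,975 bearings.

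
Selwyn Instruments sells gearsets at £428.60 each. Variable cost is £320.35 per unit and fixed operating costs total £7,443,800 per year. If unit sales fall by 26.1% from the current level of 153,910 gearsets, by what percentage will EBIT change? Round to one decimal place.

At 153,910 units, contribution = 153,910 × £108.25 = £16,660,757.50.
Subtracting fixed costs: EBIT = £16,660,757.50 − £7,443,800 = £9,216,957.50.
So DOL = total CM / EBIT = £16,660,757.50 / £9,216,957.50 = 1.8076.
So EBIT moves 1.8076 × (-26.1%) = -47.2%.

-47.2%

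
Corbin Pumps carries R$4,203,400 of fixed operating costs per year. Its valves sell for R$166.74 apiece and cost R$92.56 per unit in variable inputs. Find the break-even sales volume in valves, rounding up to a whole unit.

56,665 valves

Each unit contributes R$166.74 − R$92.56 = R$74.18.
Break-even volume = fixed costs ÷ CM per unit = R$4,203,400 ÷ R$74.18 = 56,664.87, so 56,665 valves.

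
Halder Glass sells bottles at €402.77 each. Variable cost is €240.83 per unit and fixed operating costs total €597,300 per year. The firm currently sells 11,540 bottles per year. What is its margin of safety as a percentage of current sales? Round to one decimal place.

Unit CM = price − variable cost = €402.77 − €240.83 = €161.94. Break-even units = €597,300 ÷ €161.94 = 3,688.40; break-even revenue = 3,688.40 × €402.77 = €1,485,578.12.
Current sales = 11,540 × €402.77 = €4,647,965.80.
Margin of safety = (€4,647,965.80 − €1,485,578.12) ÷ €4,647,965.80 = 68.0%.

68.0%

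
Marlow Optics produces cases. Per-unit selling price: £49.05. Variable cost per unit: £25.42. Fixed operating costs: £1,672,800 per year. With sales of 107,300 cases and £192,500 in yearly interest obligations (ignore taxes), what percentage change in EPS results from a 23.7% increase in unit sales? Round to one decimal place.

+89.7%

At 107,300 units, contribution = 107,300 × £23.63 = £2,535,499.00.
Operating income = contribution − fixed costs = £2,535,499.00 − £1,672,800 = £862,699.00.
Interest = £192,500.00, so EBIT − I = £670,199.00.
DCL = total CM / (EBIT − I) = £2,535,499.00 / £670,199.00 = 3.7832.
%ΔEPS = DCL × %ΔSales = 3.7832 × +23.7% = +89.7%.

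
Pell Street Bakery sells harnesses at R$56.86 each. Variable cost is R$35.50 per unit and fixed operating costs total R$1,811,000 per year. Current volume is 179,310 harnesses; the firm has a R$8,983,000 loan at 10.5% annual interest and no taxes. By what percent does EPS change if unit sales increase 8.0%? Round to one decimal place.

Total contribution margin = 179,310 × R$21.36 = R$3,830,061.60.
Operating income = contribution − fixed costs = R$3,830,061.60 − R$1,811,000 = R$2,019,061.60.
After interest of R$943,215.00, pre-tax earnings = R$1,075,846.60.
DCL = total CM / (EBIT − I) = R$3,830,061.60 / R$1,075,846.60 = 3.5600.
EPS therefore changes by 3.5600 × (+8.0%) = +28.5%.

+28.5%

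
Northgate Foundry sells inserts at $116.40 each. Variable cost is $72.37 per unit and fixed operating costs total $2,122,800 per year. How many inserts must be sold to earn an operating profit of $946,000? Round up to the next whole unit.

69,698 inserts

Contribution margin per unit = $116.40 − $72.37 = $44.03.
Required volume = (fixed costs + target profit) ÷ CM = ($2,122,800 + $946,000) ÷ $44.03 = 69,697.93, so 69,698 inserts.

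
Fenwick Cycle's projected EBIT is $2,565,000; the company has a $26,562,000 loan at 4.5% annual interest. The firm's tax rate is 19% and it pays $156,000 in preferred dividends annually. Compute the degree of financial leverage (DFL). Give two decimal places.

2.18

Interest = $1,195,290.00.
Preferred dividends grossed up pre-tax: $156,000 / (1 − 0.19) = $192,592.59.
DFL = EBIT ÷ [EBIT − I − D_p/(1−t)] = $2,565,000 ÷ [$2,565,000 − $1,195,290.00 − $192,592.59] = $2,565,000 ÷ $1,177,117.41 = 2.1791.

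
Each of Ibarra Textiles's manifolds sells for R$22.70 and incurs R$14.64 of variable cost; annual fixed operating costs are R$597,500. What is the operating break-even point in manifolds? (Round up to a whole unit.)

74,132 manifolds

Each unit contributes R$22.70 − R$14.64 = R$8.06.
Units to break even: R$597,500 ÷ R$8.06 = 74,131.51, rounded up to 74,132.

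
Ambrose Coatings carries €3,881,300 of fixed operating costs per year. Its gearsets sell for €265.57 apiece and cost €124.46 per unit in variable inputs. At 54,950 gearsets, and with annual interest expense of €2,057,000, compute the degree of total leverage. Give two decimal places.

4.27

At 54,950 units, contribution = 54,950 × €141.11 = €7,753,994.50.
EBIT = €7,753,994.50 − €3,881,300 = €3,872,694.50. Interest = €2,057,000.00.
DOL = €7,753,994.50 ÷ €3,872,694.50 = 2.0022; DFL = €3,872,694.50 ÷ €1,815,694.50 = 2.1329.
DCL = DOL × DFL = 2.0022 × 2.1329 = 4.2705.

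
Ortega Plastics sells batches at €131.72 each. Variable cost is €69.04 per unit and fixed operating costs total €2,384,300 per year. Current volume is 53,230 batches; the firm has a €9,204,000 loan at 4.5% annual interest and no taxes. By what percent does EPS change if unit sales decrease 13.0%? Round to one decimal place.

-80.6%

At 53,230 units, contribution = 53,230 × €62.68 = €3,336,456.40.
EBIT = €3,336,456.40 − €2,384,300 = €952,156.40.
Interest = €414,180.00, so EBIT − I = €537,976.40.
Degree of combined leverage = contribution ÷ (EBIT − I) = €3,336,456.40 ÷ €537,976.40 = 6.2019.
%ΔEPS = DCL × %ΔSales = 6.2019 × -13.0% = -80.6%.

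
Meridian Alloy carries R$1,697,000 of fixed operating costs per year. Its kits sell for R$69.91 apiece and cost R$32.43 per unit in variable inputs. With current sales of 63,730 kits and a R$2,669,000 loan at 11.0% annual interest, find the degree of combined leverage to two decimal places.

Contribution at this volume is 63,730 × R$37.48 = R$2,388,600.40.
Operating income = contribution − fixed costs = R$2,388,600.40 − R$1,697,000 = R$691,600.40. Interest = R$293,590.00, so EBIT − I = R$398,010.40.
DCL = contribution ÷ (EBIT − I) = R$2,388,600.40 ÷ R$398,010.40 = 6.0014.

6.00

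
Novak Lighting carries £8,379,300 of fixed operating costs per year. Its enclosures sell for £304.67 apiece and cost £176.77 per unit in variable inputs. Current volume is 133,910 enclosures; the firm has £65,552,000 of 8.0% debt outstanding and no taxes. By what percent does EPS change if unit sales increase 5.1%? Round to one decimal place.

+24.9%

Contribution at this volume is 133,910 × £127.90 = £17,127,089.00.
Operating income = contribution − fixed costs = £17,127,089.00 − £8,379,300 = £8,747,789.00.
Interest = £5,244,160.00, so EBIT − I = £3,503,629.00.
Degree of combined leverage = contribution ÷ (EBIT − I) = £17,127,089.00 ÷ £3,503,629.00 = 4.8884.
%ΔEPS = DCL × %ΔSales = 4.8884 × +5.1% = +24.9%.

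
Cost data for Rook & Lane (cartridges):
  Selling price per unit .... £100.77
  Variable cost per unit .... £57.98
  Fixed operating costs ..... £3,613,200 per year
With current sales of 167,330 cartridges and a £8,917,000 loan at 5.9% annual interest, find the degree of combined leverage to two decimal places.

2.37

Total contribution margin = 167,330 × £42.79 = £7,160,050.70.
Operating income = contribution − fixed costs = £7,160,050.70 − £3,613,200 = £3,546,850.70. Interest = £526,103.00.
DOL = £7,160,050.70 ÷ £3,546,850.70 = 2.0187; DFL = £3,546,850.70 ÷ £3,020,747.70 = 1.1742.
DCL = DOL × DFL = 2.0187 × 1.1742 = 2.3704.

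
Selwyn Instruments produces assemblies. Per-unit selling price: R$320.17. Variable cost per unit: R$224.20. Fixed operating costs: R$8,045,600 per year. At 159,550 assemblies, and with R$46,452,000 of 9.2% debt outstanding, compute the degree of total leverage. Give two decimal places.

At 159,550 units, contribution = 159,550 × R$95.97 = R$15,312,013.50.
Operating income = contribution − fixed costs = R$15,312,013.50 − R$8,045,600 = R$7,266,413.50. Interest = R$4,273,584.00.
DOL = R$15,312,013.50 ÷ R$7,266,413.50 = 2.1072; DFL = R$7,266,413.50 ÷ R$2,992,829.50 = 2.4279.
DCL = DOL × DFL = 2.1072 × 2.4279 = 5.1161.

5.12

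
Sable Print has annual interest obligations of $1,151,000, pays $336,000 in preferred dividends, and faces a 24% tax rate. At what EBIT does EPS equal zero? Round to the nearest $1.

$1,593,105

Preferred dividends are paid after tax, so their pre-tax equivalent is $336,000 ÷ (1 − 0.24) = $442,105.26.
EPS = 0 when EBIT covers interest plus the pre-tax preferred burden: $1,151,000 + $442,105.26 = $1,593,105.26.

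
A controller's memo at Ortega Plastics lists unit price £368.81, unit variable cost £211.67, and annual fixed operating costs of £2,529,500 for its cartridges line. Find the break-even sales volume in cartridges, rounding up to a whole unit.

16,098 cartridges

Each unit contributes £368.81 − £211.67 = £157.14.
Units to break even: £2,529,500 ÷ £157.14 = 16,097.11, rounded up to 16,098.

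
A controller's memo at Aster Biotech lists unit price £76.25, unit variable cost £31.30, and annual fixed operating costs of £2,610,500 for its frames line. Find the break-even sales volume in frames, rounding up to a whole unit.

58,076 frames

Unit CM = price − variable cost = £76.25 − £31.30 = £44.95.
Units to break even: £2,610,500 ÷ £44.95 = 58,075.64, rounded up to 58,076.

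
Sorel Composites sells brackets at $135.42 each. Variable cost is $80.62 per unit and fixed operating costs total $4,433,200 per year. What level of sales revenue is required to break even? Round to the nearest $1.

Contribution margin per unit = $135.42 − $80.62 = $54.80, a CM ratio of $54.80 ÷ $135.42 = 0.4047.
Break-even sales = FC ÷ CM ratio = $4,433,200 × $135.42 / $54.80 = $10,955,181.

$10,955,181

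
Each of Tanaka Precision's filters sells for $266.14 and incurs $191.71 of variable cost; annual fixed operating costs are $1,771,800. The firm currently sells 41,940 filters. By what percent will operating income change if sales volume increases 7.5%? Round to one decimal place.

At 41,940 units, contribution = 41,940 × $74.43 = $3,121,594.20.
Operating income = contribution − fixed costs = $3,121,594.20 − $1,771,800 = $1,349,794.20.
So DOL = total CM / EBIT = $3,121,594.20 / $1,349,794.20 = 2.3126.
%ΔEBIT = DOL × %ΔSales = 2.3126 × +7.5% = +17.3%.

+17.3%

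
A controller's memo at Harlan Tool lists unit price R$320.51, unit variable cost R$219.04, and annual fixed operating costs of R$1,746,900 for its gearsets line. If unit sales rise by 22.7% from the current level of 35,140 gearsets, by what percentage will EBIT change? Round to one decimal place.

+44.5%

At 35,140 units, contribution = 35,140 × R$101.47 = R$3,565,655.80.
Subtracting fixed costs: EBIT = R$3,565,655.80 − R$1,746,900 = R$1,818,755.80.
Degree of operating leverage = R$3,565,655.80 / R$1,818,755.80 = 1.9605.
%ΔEBIT = DOL × %ΔSales = 1.9605 × +22.7% = +44.5%.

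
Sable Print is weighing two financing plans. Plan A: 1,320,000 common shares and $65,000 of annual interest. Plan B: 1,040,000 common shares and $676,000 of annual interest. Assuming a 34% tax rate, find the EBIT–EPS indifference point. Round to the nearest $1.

$2,945,429

At indifference, (EBIT − 65,000)(1 − t)/1,320,000 = (EBIT − 676,000)(1 − t)/1,040,000.
The (1 − t) factor cancels: (EBIT − 65,000) × 1,040,000 = (EBIT − 676,000) × 1,320,000.
EBIT × (1,320,000 − 1,040,000) = 676,000 × 1,320,000 − 65,000 × 1,040,000 = 824,720,000,000, so EBIT = 824,720,000,000 ÷ 280,000 = 2,945,428.57.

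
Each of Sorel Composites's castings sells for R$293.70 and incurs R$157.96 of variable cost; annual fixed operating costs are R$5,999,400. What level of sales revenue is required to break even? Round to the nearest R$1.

CM per unit = R$293.70 − R$157.96 = R$135.74; CM ratio = R$135.74 / R$293.70 = 0.4622.
Break-even sales = FC ÷ CM ratio = R$5,999,400 × R$293.70 / R$135.74 = R$12,980,874.

R$12,980,874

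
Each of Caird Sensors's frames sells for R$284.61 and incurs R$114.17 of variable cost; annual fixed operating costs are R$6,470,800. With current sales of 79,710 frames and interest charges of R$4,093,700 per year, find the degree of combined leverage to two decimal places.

Contribution at this volume is 79,710 × R$170.44 = R$13,585,772.40.
Subtracting fixed costs: EBIT = R$13,585,772.40 − R$6,470,800 = R$7,114,972.40. Interest = R$4,093,700.00.
DOL = R$13,585,772.40 ÷ R$7,114,972.40 = 1.9095; DFL = R$7,114,972.40 ÷ R$3,021,272.40 = 2.3550.
DCL = DOL × DFL = 1.9095 × 2.3550 = 4.4969.

4.50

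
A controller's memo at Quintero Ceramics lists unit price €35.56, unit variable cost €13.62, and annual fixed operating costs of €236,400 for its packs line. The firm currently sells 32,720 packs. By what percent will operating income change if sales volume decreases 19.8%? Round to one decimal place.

Contribution at this volume is 32,720 × €21.94 = €717,876.80.
Operating income = contribution − fixed costs = €717,876.80 − €236,400 = €481,476.80.
So DOL = total CM / EBIT = €717,876.80 / €481,476.80 = 1.4910.
Operating income changes by 1.4910 × -19.8% = -29.5%.

-29.5%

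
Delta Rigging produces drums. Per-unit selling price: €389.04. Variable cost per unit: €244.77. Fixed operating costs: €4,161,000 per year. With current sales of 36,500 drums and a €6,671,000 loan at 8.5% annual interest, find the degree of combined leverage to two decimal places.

At 36,500 units, contribution = 36,500 × €144.27 = €5,265,855.00.
Operating income = contribution − fixed costs = €5,265,855.00 − €4,161,000 = €1,104,855.00. Interest = €567,035.00.
DOL = €5,265,855.00 ÷ €1,104,855.00 = 4.7661; DFL = €1,104,855.00 ÷ €537,820.00 = 2.0543.
Combined leverage = 4.7661 × 2.0543 = 9.7910.

9.79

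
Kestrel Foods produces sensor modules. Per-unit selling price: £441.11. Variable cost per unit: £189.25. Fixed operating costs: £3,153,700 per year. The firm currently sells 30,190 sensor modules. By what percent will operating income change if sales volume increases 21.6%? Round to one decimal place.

+36.9%

Contribution at this volume is 30,190 × £251.86 = £7,603,653.40.
Operating income = contribution − fixed costs = £7,603,653.40 − £3,153,700 = £4,449,953.40.
Degree of operating leverage = £7,603,653.40 / £4,449,953.40 = 1.7087.
Operating income changes by 1.7087 × +21.6% = +36.9%.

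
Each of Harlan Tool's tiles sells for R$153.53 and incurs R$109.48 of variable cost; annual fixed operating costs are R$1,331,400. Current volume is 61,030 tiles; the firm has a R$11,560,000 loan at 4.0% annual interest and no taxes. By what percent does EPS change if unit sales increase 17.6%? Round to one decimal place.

+52.9%

Contribution at this volume is 61,030 × R$44.05 = R$2,688,371.50.
Subtracting fixed costs: EBIT = R$2,688,371.50 − R$1,331,400 = R$1,356,971.50.
After interest of R$462,400.00, pre-tax earnings = R$894,571.50.
DCL = total CM / (EBIT − I) = R$2,688,371.50 / R$894,571.50 = 3.0052.
%ΔEPS = DCL × %ΔSales = 3.0052 × +17.6% = +52.9%.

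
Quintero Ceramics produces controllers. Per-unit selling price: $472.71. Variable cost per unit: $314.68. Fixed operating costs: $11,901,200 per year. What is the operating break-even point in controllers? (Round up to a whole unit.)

75,310 controllers

Unit CM = price − variable cost = $472.71 − $314.68 = $158.03.
Break-even Q = $11,901,200 / $158.03 = 75,309.75 → 75,310 controllers.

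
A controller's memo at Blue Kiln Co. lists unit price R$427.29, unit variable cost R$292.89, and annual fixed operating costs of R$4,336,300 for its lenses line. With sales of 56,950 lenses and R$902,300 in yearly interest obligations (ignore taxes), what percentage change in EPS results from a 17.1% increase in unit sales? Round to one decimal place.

Contribution at this volume is 56,950 × R$134.40 = R$7,654,080.00.
EBIT = R$7,654,080.00 − R$4,336,300 = R$3,317,780.00.
After interest of R$902,300.00, pre-tax earnings = R$2,415,480.00.
Degree of combined leverage = contribution ÷ (EBIT − I) = R$7,654,080.00 ÷ R$2,415,480.00 = 3.1688.
%ΔEPS = DCL × %ΔSales = 3.1688 × +17.1% = +54.2%.

+54.2%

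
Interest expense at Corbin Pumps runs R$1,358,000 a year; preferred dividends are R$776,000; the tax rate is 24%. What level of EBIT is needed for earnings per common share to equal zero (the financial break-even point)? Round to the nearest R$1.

Grossing the preferred dividend up to pre-tax terms: R$776,000 / (1 − 0.24) = R$1,021,052.63.
EPS = 0 when EBIT covers interest plus the pre-tax preferred burden: R$1,358,000 + R$1,021,052.63 = R$2,379,052.63.

R$2,379,053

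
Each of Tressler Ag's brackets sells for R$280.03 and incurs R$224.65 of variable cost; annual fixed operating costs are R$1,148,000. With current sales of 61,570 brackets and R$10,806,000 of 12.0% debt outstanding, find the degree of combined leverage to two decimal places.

3.53

Contribution at this volume is 61,570 × R$55.38 = R$3,409,746.60.
Operating income = contribution − fixed costs = R$3,409,746.60 − R$1,148,000 = R$2,261,746.60. Interest = R$1,296,720.00, so EBIT − I = R$965,026.60.
Degree of total leverage = total CM / (EBIT − interest) = R$3,409,746.60 / R$965,026.60 = 3.5333.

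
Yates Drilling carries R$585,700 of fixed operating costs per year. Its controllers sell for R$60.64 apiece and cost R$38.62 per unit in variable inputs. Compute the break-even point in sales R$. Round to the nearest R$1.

Contribution margin per unit = R$60.64 − R$38.62 = R$22.02, a CM ratio of R$22.02 ÷ R$60.64 = 0.3631.
Break-even revenue = fixed costs × price ÷ CM = R$585,700 × R$60.64 ÷ R$22.02 = R$1,612,936.

R$1,612,936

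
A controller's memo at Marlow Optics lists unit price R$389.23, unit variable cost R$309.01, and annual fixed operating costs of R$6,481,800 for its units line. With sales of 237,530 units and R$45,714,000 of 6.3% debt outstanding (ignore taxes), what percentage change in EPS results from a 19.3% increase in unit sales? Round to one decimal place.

At 237,530 units, contribution = 237,530 × R$80.22 = R$19,054,656.60.
EBIT = R$19,054,656.60 − R$6,481,800 = R$12,572,856.60.
After interest of R$2,879,982.00, pre-tax earnings = R$9,692,874.60.
Degree of combined leverage = contribution ÷ (EBIT − I) = R$19,054,656.60 ÷ R$9,692,874.60 = 1.9658.
%ΔEPS = DCL × %ΔSales = 1.9658 × +19.3% = +37.9%.

+37.9%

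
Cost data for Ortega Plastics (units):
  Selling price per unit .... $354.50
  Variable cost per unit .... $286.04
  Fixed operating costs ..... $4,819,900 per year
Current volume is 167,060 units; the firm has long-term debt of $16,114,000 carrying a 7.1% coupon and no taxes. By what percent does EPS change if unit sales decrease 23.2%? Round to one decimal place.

-48.5%

At 167,060 units, contribution = 167,060 × $68.46 = $11,436,927.60.
Operating income = contribution − fixed costs = $11,436,927.60 − $4,819,900 = $6,617,027.60.
Interest = $1,144,094.00, so EBIT − I = $5,472,933.60.
Degree of combined leverage = contribution ÷ (EBIT − I) = $11,436,927.60 ÷ $5,472,933.60 = 2.0897.
EPS therefore changes by 2.0897 × (-23.2%) = -48.5%.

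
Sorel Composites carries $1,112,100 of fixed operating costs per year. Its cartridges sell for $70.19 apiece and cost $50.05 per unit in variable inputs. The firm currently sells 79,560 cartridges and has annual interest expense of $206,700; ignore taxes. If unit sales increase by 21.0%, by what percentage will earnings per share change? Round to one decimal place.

At 79,560 units, contribution = 79,560 × $20.14 = $1,602,338.40.
EBIT = $1,602,338.40 − $1,112,100 = $490,238.40.
After interest of $206,700.00, pre-tax earnings = $283,538.40.
DCL = total CM / (EBIT − I) = $1,602,338.40 / $283,538.40 = 5.6512.
EPS therefore changes by 5.6512 × (+21.0%) = +118.7%.

+118.7%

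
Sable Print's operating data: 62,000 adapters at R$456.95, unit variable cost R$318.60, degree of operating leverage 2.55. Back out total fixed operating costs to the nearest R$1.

R$5,213,896

Total contribution margin = 62,000 × R$138.35 = R$8,577,700.00.
Since DOL = CM ÷ EBIT, EBIT = R$8,577,700.00 ÷ 2.55 = R$3,363,803.92.
Fixed costs = CM − EBIT = R$8,577,700.00 − R$3,363,803.92 = R$5,213,896.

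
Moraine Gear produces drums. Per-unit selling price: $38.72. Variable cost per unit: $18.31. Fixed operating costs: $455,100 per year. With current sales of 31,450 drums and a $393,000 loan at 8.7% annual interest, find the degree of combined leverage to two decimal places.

4.21

Contribution at this volume is 31,450 × $20.41 = $641,894.50.
Subtracting fixed costs: EBIT = $641,894.50 − $455,100 = $186,794.50. Interest = $34,191.00, so EBIT − I = $152,603.50.
Degree of total leverage = total CM / (EBIT − interest) = $641,894.50 / $152,603.50 = 4.2063.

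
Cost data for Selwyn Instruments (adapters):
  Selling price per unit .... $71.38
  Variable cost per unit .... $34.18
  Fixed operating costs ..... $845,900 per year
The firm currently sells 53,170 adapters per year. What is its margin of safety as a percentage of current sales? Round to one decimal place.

57.2%

Contribution margin per unit = $71.38 − $34.18 = $37.20. Break-even units = $845,900 ÷ $37.20 = 22,739.25; break-even revenue = 22,739.25 × $71.38 = $1,623,127.47.
Actual sales revenue = 53,170 × $71.38 = $3,795,274.60.
Margin of safety = ($3,795,274.60 − $1,623,127.47) ÷ $3,795,274.60 = 57.2%.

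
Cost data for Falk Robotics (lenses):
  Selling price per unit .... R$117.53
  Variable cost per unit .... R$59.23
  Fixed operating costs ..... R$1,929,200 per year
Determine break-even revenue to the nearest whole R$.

CM per unit = R$117.53 − R$59.23 = R$58.30; CM ratio = R$58.30 / R$117.53 = 0.4960.
Break-even revenue = fixed costs × price ÷ CM = R$1,929,200 × R$117.53 ÷ R$58.30 = R$3,889,175.

R$3,889,175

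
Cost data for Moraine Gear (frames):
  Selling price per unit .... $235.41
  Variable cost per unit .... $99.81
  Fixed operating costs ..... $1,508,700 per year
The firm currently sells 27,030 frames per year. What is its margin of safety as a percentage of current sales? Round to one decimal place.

Unit CM = price − variable cost = $235.41 − $99.81 = $135.60. Break-even units = $1,508,700 ÷ $135.60 = 11,126.11; break-even revenue = 11,126.11 × $235.41 = $2,619,196.66.
Actual sales revenue = 27,030 × $235.41 = $6,363,132.30.
Margin of safety = ($6,363,132.30 − $2,619,196.66) ÷ $6,363,132.30 = 58.8%.

58.8%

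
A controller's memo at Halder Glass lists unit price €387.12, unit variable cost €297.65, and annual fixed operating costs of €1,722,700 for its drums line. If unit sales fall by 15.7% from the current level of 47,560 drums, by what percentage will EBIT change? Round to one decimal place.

-26.4%

Contribution at this volume is 47,560 × €89.47 = €4,255,193.20.
Subtracting fixed costs: EBIT = €4,255,193.20 − €1,722,700 = €2,532,493.20.
DOL = contribution ÷ EBIT = €4,255,193.20 ÷ €2,532,493.20 = 1.6802.
So EBIT moves 1.6802 × (-15.7%) = -26.4%.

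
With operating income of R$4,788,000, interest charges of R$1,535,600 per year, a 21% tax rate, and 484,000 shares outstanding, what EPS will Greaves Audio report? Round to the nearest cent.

R$5.31

Interest = R$1,535,600.00, so EBT = R$4,788,000 − R$1,535,600.00 = R$3,252,400.00.
Net income = R$3,252,400.00 × (1 − 0.21) = R$2,569,396.00.
EPS = R$2,569,396.00 ÷ 484,000 = R$5.31.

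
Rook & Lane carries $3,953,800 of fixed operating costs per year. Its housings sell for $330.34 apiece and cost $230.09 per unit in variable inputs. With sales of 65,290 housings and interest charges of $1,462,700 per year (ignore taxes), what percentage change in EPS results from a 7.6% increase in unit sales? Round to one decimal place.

At 65,290 units, contribution = 65,290 × $100.25 = $6,545,322.50.
EBIT = $6,545,322.50 − $3,953,800 = $2,591,522.50.
After interest of $1,462,700.00, pre-tax earnings = $1,128,822.50.
DCL = total CM / (EBIT − I) = $6,545,322.50 / $1,128,822.50 = 5.7984.
%ΔEPS = DCL × %ΔSales = 5.7984 × +7.6% = +44.1%.

+44.1%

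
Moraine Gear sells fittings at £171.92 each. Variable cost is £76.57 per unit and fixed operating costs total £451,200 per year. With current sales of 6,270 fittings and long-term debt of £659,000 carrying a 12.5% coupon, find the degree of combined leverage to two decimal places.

9.30

At 6,270 units, contribution = 6,270 × £95.35 = £597,844.50.
EBIT = £597,844.50 − £451,200 = £146,644.50. Interest = £82,375.00.
DOL = £597,844.50 ÷ £146,644.50 = 4.0768; DFL = £146,644.50 ÷ £64,269.50 = 2.2817.
Combined leverage = 4.0768 × 2.2817 = 9.3020.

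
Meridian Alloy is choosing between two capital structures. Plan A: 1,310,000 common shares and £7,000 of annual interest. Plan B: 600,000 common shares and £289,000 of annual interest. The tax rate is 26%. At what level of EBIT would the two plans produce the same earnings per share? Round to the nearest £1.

At indifference, (EBIT − 7,000)(1 − t)/1,310,000 = (EBIT − 289,000)(1 − t)/600,000.
Cancelling (1 − t) and cross-multiplying: 600,000·(EBIT − 7,000) = 1,310,000·(EBIT − 289,000).
EBIT × (1,310,000 − 600,000) = 289,000 × 1,310,000 − 7,000 × 600,000 = 374,390,000,000, so EBIT = 374,390,000,000 ÷ 710,000 = 527,309.86.

£527,310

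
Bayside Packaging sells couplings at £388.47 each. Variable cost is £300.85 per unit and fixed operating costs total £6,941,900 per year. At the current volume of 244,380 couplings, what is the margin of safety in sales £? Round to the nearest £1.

£64,156,852

Contribution margin per unit = £388.47 − £300.85 = £87.62. Break-even units = £6,941,900 ÷ £87.62 = 79,227.35; break-even revenue = 79,227.35 × £388.47 = £30,777,446.85.
Actual sales revenue = 244,380 × £388.47 = £94,934,298.60.
Margin of safety = £94,934,298.60 − £30,777,446.85 = £64,156,852.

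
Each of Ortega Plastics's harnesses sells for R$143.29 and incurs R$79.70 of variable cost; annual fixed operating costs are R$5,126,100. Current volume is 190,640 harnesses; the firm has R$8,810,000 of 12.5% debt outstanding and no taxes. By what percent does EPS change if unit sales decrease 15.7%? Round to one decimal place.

At 190,640 units, contribution = 190,640 × R$63.59 = R$12,122,797.60.
Subtracting fixed costs: EBIT = R$12,122,797.60 − R$5,126,100 = R$6,996,697.60.
Interest = R$1,101,250.00, so EBIT − I = R$5,895,447.60.
Degree of combined leverage = contribution ÷ (EBIT − I) = R$12,122,797.60 ÷ R$5,895,447.60 = 2.0563.
%ΔEPS = DCL × %ΔSales = 2.0563 × -15.7% = -32.3%.

-32.3%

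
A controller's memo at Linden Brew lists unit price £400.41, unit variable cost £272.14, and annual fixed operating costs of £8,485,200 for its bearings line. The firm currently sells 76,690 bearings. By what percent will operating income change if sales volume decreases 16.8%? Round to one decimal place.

At 76,690 units, contribution = 76,690 × £128.27 = £9,837,026.30.
Operating income = contribution − fixed costs = £9,837,026.30 − £8,485,200 = £1,351,826.30.
Degree of operating leverage = £9,837,026.30 / £1,351,826.30 = 7.2768.
So EBIT moves 7.2768 × (-16.8%) = -122.3%.

-122.3%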